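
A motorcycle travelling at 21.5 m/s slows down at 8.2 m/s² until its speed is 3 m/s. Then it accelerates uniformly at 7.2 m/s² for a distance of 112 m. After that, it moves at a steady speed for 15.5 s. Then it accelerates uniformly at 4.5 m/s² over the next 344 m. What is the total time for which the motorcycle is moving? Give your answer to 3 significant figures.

29.2 s

Phase 1 (decelerating): v₀ = 21.5 m/s, a = -8.2 m/s².
v = v₀ + at → t = (3 − 21.5) / -8.2 = 2.26 s
v² = v₀² + 2aΔx → Δx = (3² − 21.5²)/(2·-8.2) = 27.6 m

Phase 2 (accelerating): v₀ = 3.00 m/s, a = 7.2 m/s².
v² = v₀² + 2aΔx = 3.00² + 2·7.2·112 = 1620 → v = 40.3 m/s
t = (v − v₀)/a = (40.3 − 3.00)/7.2 = 5.18 s

Phase 3 (constant speed): v₀ = 40.3 m/s, a = 0 m/s².
v = v₀ + at = 40.3 + (0)(15.5) = 40.3 m/s
Δx = v₀t + ½at² = 40.3·15.5 + 0.5·0·15.5² = 624 m

Phase 4 (accelerating): v₀ = 40.3 m/s, a = 4.5 m/s².
v² = v₀² + 2aΔx = 40.3² + 2·4.5·344 = 4720 → v = 68.7 m/s
t = (v − v₀)/a = (68.7 − 40.3)/4.5 = 6.31 s
Total time = 2.26 + 5.18 + 15.5 + 6.31 = 29.2 s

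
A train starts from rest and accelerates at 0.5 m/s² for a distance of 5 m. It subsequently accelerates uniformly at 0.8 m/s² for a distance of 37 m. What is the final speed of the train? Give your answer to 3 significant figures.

Phase 1 (accelerating): v₀ = 0 m/s, a = 0.5 m/s².
v² = v₀² + 2aΔx = 0² + 2·0.5·5 = 5.00 → v = 2.24 m/s
t = (v − v₀)/a = (2.24 − 0)/0.5 = 4.47 s

Phase 2 (accelerating): v₀ = 2.24 m/s, a = 0.8 m/s².
v² = v₀² + 2aΔx = 2.24² + 2·0.8·37 = 64.2 → v = 8.01 m/s
t = (v − v₀)/a = (8.01 − 2.24)/0.8 = 7.22 s
Final speed = 8.01 m/s

8.01 m/s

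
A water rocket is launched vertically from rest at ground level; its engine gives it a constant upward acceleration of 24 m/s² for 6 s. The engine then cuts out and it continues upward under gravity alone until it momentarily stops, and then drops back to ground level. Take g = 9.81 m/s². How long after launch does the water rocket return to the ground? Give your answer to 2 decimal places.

38.10 s

Phase 1 (powered ascent): v₀ = 0 m/s, a = 24 m/s².
v = v₀ + at = 0 + (24)(6) = 144 m/s
Δx = v₀t + ½at² = 0·6 + 0.5·24·6² = 432 m

Phase 2 (coasting upward): v₀ = 144 m/s, a = -9.81 m/s².
v = v₀ + at → t = (0 − 144) / -9.81 = 14.7 s
v² = v₀² + 2aΔx → Δx = (0² − 144²)/(2·-9.81) = 1060 m

Phase 3 (free fall): v₀ = 0 m/s, a = -9.81 m/s².
Falls 1490 m from rest: t = √(2·1490/9.81) = 17.4 s; v = g·t = 171 m/s.
Total time = 6.00 + 14.7 + 17.4 = 38.1 s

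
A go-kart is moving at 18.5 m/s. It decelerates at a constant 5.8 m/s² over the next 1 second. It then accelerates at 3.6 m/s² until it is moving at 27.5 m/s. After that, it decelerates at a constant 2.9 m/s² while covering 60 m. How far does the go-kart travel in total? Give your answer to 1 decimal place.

158.2 m

Phase 1 (decelerating): v₀ = 18.5 m/s, a = -5.8 m/s².
v = v₀ + at = 18.5 + (-5.8)(1) = 12.7 m/s
Δx = v₀t + ½at² = 18.5·1 + 0.5·-5.8·1² = 15.6 m

Phase 2 (accelerating): v₀ = 12.7 m/s, a = 3.6 m/s².
v = v₀ + at → t = (27.5 − 12.7) / 3.6 = 4.11 s
v² = v₀² + 2aΔx → Δx = (27.5² − 12.7²)/(2·3.6) = 82.6 m

Phase 3 (decelerating): v₀ = 27.5 m/s, a = -2.9 m/s².
v² = v₀² + 2aΔx = 27.5² + 2·-2.9·60 = 408 → v = 20.2 m/s
t = (v − v₀)/a = (20.2 − 27.5)/-2.9 = 2.52 s
Total distance = 15.6 + 82.6 + 60.0 = 158 m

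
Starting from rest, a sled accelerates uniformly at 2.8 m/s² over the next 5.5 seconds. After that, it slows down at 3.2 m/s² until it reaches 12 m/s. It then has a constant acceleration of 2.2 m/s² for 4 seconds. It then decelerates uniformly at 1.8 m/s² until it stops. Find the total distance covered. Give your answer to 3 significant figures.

243 m

Phase 1 (accelerating): v₀ = 0 m/s, a = 2.8 m/s².
v = v₀ + at = 0 + (2.8)(5.5) = 15.4 m/s
Δx = v₀t + ½at² = 0·5.5 + 0.5·2.8·5.5² = 42.3 m

Phase 2 (decelerating): v₀ = 15.4 m/s, a = -3.2 m/s².
v = v₀ + at → t = (12 − 15.4) / -3.2 = 1.06 s
v² = v₀² + 2aΔx → Δx = (12² − 15.4²)/(2·-3.2) = 14.6 m

Phase 3 (accelerating): v₀ = 12.0 m/s, a = 2.2 m/s².
v = v₀ + at = 12.0 + (2.2)(4) = 20.8 m/s
Δx = v₀t + ½at² = 12.0·4 + 0.5·2.2·4² = 65.6 m

Phase 4 (decelerating): v₀ = 20.8 m/s, a = -1.8 m/s².
v = v₀ + at → t = (0 − 20.8) / -1.8 = 11.6 s
v² = v₀² + 2aΔx → Δx = (0² − 20.8²)/(2·-1.8) = 120 m
Total distance = 42.3 + 14.6 + 65.6 + 120 = 243 m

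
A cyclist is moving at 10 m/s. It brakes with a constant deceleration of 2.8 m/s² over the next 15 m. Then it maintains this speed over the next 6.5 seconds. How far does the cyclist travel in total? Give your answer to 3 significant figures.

41.0 m

Phase 1 (decelerating): v₀ = 10.0 m/s, a = -2.8 m/s².
v² = v₀² + 2aΔx = 10.0² + 2·-2.8·15 = 16.0 → v = 4.00 m/s
t = (v − v₀)/a = (4.00 − 10.0)/-2.8 = 2.14 s

Phase 2 (constant speed): v₀ = 4.00 m/s, a = 0 m/s².
v = v₀ + at = 4.00 + (0)(6.5) = 4.00 m/s
Δx = v₀t + ½at² = 4.00·6.5 + 0.5·0·6.5² = 26.0 m
Total distance = 15.0 + 26.0 = 41.0 m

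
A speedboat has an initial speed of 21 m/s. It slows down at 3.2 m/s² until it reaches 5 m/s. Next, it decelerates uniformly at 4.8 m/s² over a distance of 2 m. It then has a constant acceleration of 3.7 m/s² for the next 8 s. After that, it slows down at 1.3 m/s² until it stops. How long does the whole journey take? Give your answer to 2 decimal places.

Phase 1 (decelerating): v₀ = 21.0 m/s, a = -3.2 m/s².
v = v₀ + at → t = (5 − 21.0) / -3.2 = 5.00 s
v² = v₀² + 2aΔx → Δx = (5² − 21.0²)/(2·-3.2) = 65.0 m

Phase 2 (decelerating): v₀ = 5.00 m/s, a = -4.8 m/s².
v² = v₀² + 2aΔx = 5.00² + 2·-4.8·2 = 5.80 → v = 2.41 m/s
t = (v − v₀)/a = (2.41 − 5.00)/-4.8 = 0.540 s

Phase 3 (accelerating): v₀ = 2.41 m/s, a = 3.7 m/s².
v = v₀ + at = 2.41 + (3.7)(8) = 32.0 m/s
Δx = v₀t + ½at² = 2.41·8 + 0.5·3.7·8² = 138 m

Phase 4 (decelerating): v₀ = 32.0 m/s, a = -1.3 m/s².
v = v₀ + at → t = (0 − 32.0) / -1.3 = 24.6 s
v² = v₀² + 2aΔx → Δx = (0² − 32.0²)/(2·-1.3) = 394 m
Total time = 5.00 + 0.540 + 8.00 + 24.6 = 38.2 s

38.16 s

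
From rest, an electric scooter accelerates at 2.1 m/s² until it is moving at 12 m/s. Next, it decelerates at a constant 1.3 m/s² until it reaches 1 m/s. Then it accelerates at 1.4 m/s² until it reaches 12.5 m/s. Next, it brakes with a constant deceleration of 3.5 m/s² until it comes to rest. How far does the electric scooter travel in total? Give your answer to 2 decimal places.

167.05 m

Phase 1 (accelerating): v₀ = 0 m/s, a = 2.1 m/s².
v = v₀ + at → t = (12 − 0) / 2.1 = 5.71 s
v² = v₀² + 2aΔx → Δx = (12² − 0²)/(2·2.1) = 34.3 m

Phase 2 (decelerating): v₀ = 12.0 m/s, a = -1.3 m/s².
v = v₀ + at → t = (1 − 12.0) / -1.3 = 8.46 s
v² = v₀² + 2aΔx → Δx = (1² − 12.0²)/(2·-1.3) = 55.0 m

Phase 3 (accelerating): v₀ = 1.00 m/s, a = 1.4 m/s².
v = v₀ + at → t = (12.5 − 1.00) / 1.4 = 8.21 s
v² = v₀² + 2aΔx → Δx = (12.5² − 1.00²)/(2·1.4) = 55.4 m

Phase 4 (decelerating): v₀ = 12.5 m/s, a = -3.5 m/s².
v = v₀ + at → t = (0 − 12.5) / -3.5 = 3.57 s
v² = v₀² + 2aΔx → Δx = (0² − 12.5²)/(2·-3.5) = 22.3 m
Total distance = 34.3 + 55.0 + 55.4 + 22.3 = 167 m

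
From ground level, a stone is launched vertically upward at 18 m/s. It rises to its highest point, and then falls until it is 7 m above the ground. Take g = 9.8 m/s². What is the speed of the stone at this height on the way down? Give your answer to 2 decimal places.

Phase 1 (rising): v₀ = 18.0 m/s, a = -9.8 m/s².
v = v₀ + at → t = (0 − 18.0) / -9.8 = 1.84 s
v² = v₀² + 2aΔx → Δx = (0² − 18.0²)/(2·-9.8) = 16.5 m

Phase 2 (falling): v₀ = 0 m/s, a = -9.8 m/s².
Falls 9.53 m from rest: t = √(2·9.53/9.8) = 1.39 s; v = g·t = 13.7 m/s.
Final speed = 13.7 m/s

13.67 m/s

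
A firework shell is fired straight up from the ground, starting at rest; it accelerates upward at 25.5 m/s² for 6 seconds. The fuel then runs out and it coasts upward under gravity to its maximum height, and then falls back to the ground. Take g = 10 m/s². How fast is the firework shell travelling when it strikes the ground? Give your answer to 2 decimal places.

Phase 1 (powered ascent): v₀ = 0 m/s, a = 25.5 m/s².
v = v₀ + at = 0 + (25.5)(6) = 153 m/s
Δx = v₀t + ½at² = 0·6 + 0.5·25.5·6² = 459 m

Phase 2 (coasting upward): v₀ = 153 m/s, a = -10 m/s².
v = v₀ + at → t = (0 − 153) / -10 = 15.3 s
v² = v₀² + 2aΔx → Δx = (0² − 153²)/(2·-10) = 1170 m

Phase 3 (free fall): v₀ = 0 m/s, a = -10 m/s².
Falls 1630 m from rest: t = √(2·1630/10) = 18.1 s; v = g·t = 181 m/s.
Impact speed = 181 m/s

180.52 m/s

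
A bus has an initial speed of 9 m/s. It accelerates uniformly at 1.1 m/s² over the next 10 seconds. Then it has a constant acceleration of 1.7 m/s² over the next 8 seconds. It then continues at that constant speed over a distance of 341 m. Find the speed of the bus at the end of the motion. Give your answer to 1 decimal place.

33.6 m/s

Phase 1 (accelerating): v₀ = 9.00 m/s, a = 1.1 m/s².
v = v₀ + at = 9.00 + (1.1)(10) = 20.0 m/s
Δx = v₀t + ½at² = 9.00·10 + 0.5·1.1·10² = 145 m

Phase 2 (accelerating): v₀ = 20.0 m/s, a = 1.7 m/s².
v = v₀ + at = 20.0 + (1.7)(8) = 33.6 m/s
Δx = v₀t + ½at² = 20.0·8 + 0.5·1.7·8² = 214 m

Phase 3 (constant speed): v₀ = 33.6 m/s, a = 0 m/s².
Constant speed: t = d/v = 341/33.6 = 10.1 s
Final speed = 33.6 m/s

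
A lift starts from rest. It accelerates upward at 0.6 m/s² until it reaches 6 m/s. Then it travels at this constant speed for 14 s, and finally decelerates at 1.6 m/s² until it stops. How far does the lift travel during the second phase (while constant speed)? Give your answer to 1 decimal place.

84.0 m

Phase 1 (accelerating): v₀ = 0 m/s, a = 0.6 m/s².
v = v₀ + at → t = (6 − 0) / 0.6 = 10.0 s
v² = v₀² + 2aΔx → Δx = (6² − 0²)/(2·0.6) = 30.0 m

Phase 2 (constant speed): v₀ = 6.00 m/s, a = 0 m/s².
v = v₀ + at = 6.00 + (0)(14) = 6.00 m/s
Δx = v₀t + ½at² = 6.00·14 + 0.5·0·14² = 84.0 m
Distance in phase 2 = 84.0 m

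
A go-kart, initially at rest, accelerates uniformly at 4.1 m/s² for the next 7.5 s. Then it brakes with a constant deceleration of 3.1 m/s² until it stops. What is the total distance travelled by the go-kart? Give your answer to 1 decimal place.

267.8 m

Phase 1 (accelerating): v₀ = 0 m/s, a = 4.1 m/s².
v = v₀ + at = 0 + (4.1)(7.5) = 30.7 m/s
Δx = v₀t + ½at² = 0·7.5 + 0.5·4.1·7.5² = 115 m

Phase 2 (decelerating): v₀ = 30.7 m/s, a = -3.1 m/s².
v = v₀ + at → t = (0 − 30.7) / -3.1 = 9.92 s
v² = v₀² + 2aΔx → Δx = (0² − 30.7²)/(2·-3.1) = 153 m
Total distance = 115 + 153 = 268 m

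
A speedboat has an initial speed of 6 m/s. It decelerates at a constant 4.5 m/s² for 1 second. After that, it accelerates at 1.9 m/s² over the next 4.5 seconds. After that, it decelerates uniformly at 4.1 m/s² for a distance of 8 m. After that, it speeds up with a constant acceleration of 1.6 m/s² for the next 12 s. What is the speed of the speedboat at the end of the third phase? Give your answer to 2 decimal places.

Phase 1 (decelerating): v₀ = 6.00 m/s, a = -4.5 m/s².
v = v₀ + at = 6.00 + (-4.5)(1) = 1.50 m/s
Δx = v₀t + ½at² = 6.00·1 + 0.5·-4.5·1² = 3.75 m

Phase 2 (accelerating): v₀ = 1.50 m/s, a = 1.9 m/s².
v = v₀ + at = 1.50 + (1.9)(4.5) = 10.0 m/s
Δx = v₀t + ½at² = 1.50·4.5 + 0.5·1.9·4.5² = 26.0 m

Phase 3 (decelerating): v₀ = 10.0 m/s, a = -4.1 m/s².
v² = v₀² + 2aΔx = 10.0² + 2·-4.1·8 = 35.4 → v = 5.95 m/s
t = (v − v₀)/a = (5.95 − 10.0)/-4.1 = 1.00 s
Speed at end of phase 3 = 5.95 m/s

5.95 m/s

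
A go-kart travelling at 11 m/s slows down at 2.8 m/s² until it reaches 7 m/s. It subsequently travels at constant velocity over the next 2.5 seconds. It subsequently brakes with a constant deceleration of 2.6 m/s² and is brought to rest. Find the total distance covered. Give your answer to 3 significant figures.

Phase 1 (decelerating): v₀ = 11.0 m/s, a = -2.8 m/s².
v = v₀ + at → t = (7 − 11.0) / -2.8 = 1.43 s
v² = v₀² + 2aΔx → Δx = (7² − 11.0²)/(2·-2.8) = 12.9 m

Phase 2 (constant speed): v₀ = 7.00 m/s, a = 0 m/s².
v = v₀ + at = 7.00 + (0)(2.5) = 7.00 m/s
Δx = v₀t + ½at² = 7.00·2.5 + 0.5·0·2.5² = 17.5 m

Phase 3 (decelerating): v₀ = 7.00 m/s, a = -2.6 m/s².
v = v₀ + at → t = (0 − 7.00) / -2.6 = 2.69 s
v² = v₀² + 2aΔx → Δx = (0² − 7.00²)/(2·-2.6) = 9.42 m
Total distance = 12.9 + 17.5 + 9.42 = 39.8 m

39.8 m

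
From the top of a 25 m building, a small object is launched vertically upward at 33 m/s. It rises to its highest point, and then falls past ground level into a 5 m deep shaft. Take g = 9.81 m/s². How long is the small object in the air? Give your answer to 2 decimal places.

Phase 1 (rising): v₀ = 33.0 m/s, a = -9.81 m/s².
v = v₀ + at → t = (0 − 33.0) / -9.81 = 3.36 s
v² = v₀² + 2aΔx → Δx = (0² − 33.0²)/(2·-9.81) = 55.5 m

Phase 2 (falling): v₀ = 0 m/s, a = -9.81 m/s².
Falls 85.5 m from rest: t = √(2·85.5/9.81) = 4.18 s; v = g·t = 41.0 m/s.
Total time = 3.36 + 4.18 = 7.54 s

7.54 s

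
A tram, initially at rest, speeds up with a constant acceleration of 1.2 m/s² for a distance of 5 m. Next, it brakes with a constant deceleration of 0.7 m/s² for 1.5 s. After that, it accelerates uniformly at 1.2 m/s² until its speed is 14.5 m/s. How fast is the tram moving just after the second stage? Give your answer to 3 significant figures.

Phase 1 (accelerating): v₀ = 0 m/s, a = 1.2 m/s².
v² = v₀² + 2aΔx = 0² + 2·1.2·5 = 12.0 → v = 3.46 m/s
t = (v − v₀)/a = (3.46 − 0)/1.2 = 2.89 s

Phase 2 (decelerating): v₀ = 3.46 m/s, a = -0.7 m/s².
v = v₀ + at = 3.46 + (-0.7)(1.5) = 2.41 m/s
Δx = v₀t + ½at² = 3.46·1.5 + 0.5·-0.7·1.5² = 4.41 m
Speed at end of phase 2 = 2.41 m/s

2.41 m/s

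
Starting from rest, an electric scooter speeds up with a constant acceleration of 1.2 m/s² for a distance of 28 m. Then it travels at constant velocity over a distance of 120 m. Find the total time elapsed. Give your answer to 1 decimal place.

21.5 s

Phase 1 (accelerating): v₀ = 0 m/s, a = 1.2 m/s².
v² = v₀² + 2aΔx = 0² + 2·1.2·28 = 67.2 → v = 8.20 m/s
t = (v − v₀)/a = (8.20 − 0)/1.2 = 6.83 s

Phase 2 (constant speed): v₀ = 8.20 m/s, a = 0 m/s².
Constant speed: t = d/v = 120/8.20 = 14.6 s
Total time = 6.83 + 14.6 = 21.5 s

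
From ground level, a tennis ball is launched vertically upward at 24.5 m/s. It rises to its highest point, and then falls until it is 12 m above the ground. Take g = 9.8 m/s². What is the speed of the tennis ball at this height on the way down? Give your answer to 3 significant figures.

19.1 m/s

Phase 1 (rising): v₀ = 24.5 m/s, a = -9.8 m/s².
v = v₀ + at → t = (0 − 24.5) / -9.8 = 2.50 s
v² = v₀² + 2aΔx → Δx = (0² − 24.5²)/(2·-9.8) = 30.6 m

Phase 2 (falling): v₀ = 0 m/s, a = -9.8 m/s².
Falls 18.6 m from rest: t = √(2·18.6/9.8) = 1.95 s; v = g·t = 19.1 m/s.
Final speed = 19.1 m/s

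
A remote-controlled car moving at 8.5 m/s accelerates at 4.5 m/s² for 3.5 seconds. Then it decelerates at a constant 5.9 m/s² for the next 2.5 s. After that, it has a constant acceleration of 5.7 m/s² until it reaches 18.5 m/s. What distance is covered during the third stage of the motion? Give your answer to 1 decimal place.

22.1 m

Phase 1 (accelerating): v₀ = 8.50 m/s, a = 4.5 m/s².
v = v₀ + at = 8.50 + (4.5)(3.5) = 24.2 m/s
Δx = v₀t + ½at² = 8.50·3.5 + 0.5·4.5·3.5² = 57.3 m

Phase 2 (decelerating): v₀ = 24.2 m/s, a = -5.9 m/s².
v = v₀ + at = 24.2 + (-5.9)(2.5) = 9.50 m/s
Δx = v₀t + ½at² = 24.2·2.5 + 0.5·-5.9·2.5² = 42.2 m

Phase 3 (accelerating): v₀ = 9.50 m/s, a = 5.7 m/s².
v = v₀ + at → t = (18.5 − 9.50) / 5.7 = 1.58 s
v² = v₀² + 2aΔx → Δx = (18.5² − 9.50²)/(2·5.7) = 22.1 m
Distance in phase 3 = 22.1 m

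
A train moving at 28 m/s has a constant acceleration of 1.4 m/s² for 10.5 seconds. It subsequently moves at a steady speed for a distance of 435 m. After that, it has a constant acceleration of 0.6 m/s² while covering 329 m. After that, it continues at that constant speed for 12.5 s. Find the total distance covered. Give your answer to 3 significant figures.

Phase 1 (accelerating): v₀ = 28.0 m/s, a = 1.4 m/s².
v = v₀ + at = 28.0 + (1.4)(10.5) = 42.7 m/s
Δx = v₀t + ½at² = 28.0·10.5 + 0.5·1.4·10.5² = 371 m

Phase 2 (constant speed): v₀ = 42.7 m/s, a = 0 m/s².
Constant speed: t = d/v = 435/42.7 = 10.2 s

Phase 3 (accelerating): v₀ = 42.7 m/s, a = 0.6 m/s².
v² = v₀² + 2aΔx = 42.7² + 2·0.6·329 = 2220 → v = 47.1 m/s
t = (v − v₀)/a = (47.1 − 42.7)/0.6 = 7.33 s

Phase 4 (constant speed): v₀ = 47.1 m/s, a = 0 m/s².
v = v₀ + at = 47.1 + (0)(12.5) = 47.1 m/s
Δx = v₀t + ½at² = 47.1·12.5 + 0.5·0·12.5² = 589 m
Total distance = 371 + 435 + 329 + 589 = 1720 m

1720 m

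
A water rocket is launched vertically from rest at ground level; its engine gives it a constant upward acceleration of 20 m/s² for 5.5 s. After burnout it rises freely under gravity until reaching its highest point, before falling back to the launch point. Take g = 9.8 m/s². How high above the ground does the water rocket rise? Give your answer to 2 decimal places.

919.85 m

Phase 1 (powered ascent): v₀ = 0 m/s, a = 20 m/s².
v = v₀ + at = 0 + (20)(5.5) = 110 m/s
Δx = v₀t + ½at² = 0·5.5 + 0.5·20·5.5² = 302 m

Phase 2 (coasting upward): v₀ = 110 m/s, a = -9.8 m/s².
v = v₀ + at → t = (0 − 110) / -9.8 = 11.2 s
v² = v₀² + 2aΔx → Δx = (0² − 110²)/(2·-9.8) = 617 m
Maximum height = 302 + 617 = 920 m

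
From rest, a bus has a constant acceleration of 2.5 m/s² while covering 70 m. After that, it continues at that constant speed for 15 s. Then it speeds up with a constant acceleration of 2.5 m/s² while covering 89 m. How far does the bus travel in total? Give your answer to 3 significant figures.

Phase 1 (accelerating): v₀ = 0 m/s, a = 2.5 m/s².
v² = v₀² + 2aΔx = 0² + 2·2.5·70 = 350 → v = 18.7 m/s
t = (v − v₀)/a = (18.7 − 0)/2.5 = 7.48 s

Phase 2 (constant speed): v₀ = 18.7 m/s, a = 0 m/s².
v = v₀ + at = 18.7 + (0)(15) = 18.7 m/s
Δx = v₀t + ½at² = 18.7·15 + 0.5·0·15² = 281 m

Phase 3 (accelerating): v₀ = 18.7 m/s, a = 2.5 m/s².
v² = v₀² + 2aΔx = 18.7² + 2·2.5·89 = 795 → v = 28.2 m/s
t = (v − v₀)/a = (28.2 − 18.7)/2.5 = 3.79 s
Total distance = 70.0 + 281 + 89.0 = 440 m

440 m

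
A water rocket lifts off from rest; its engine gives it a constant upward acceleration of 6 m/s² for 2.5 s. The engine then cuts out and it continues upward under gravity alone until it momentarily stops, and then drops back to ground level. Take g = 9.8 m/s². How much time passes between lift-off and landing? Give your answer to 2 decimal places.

Phase 1 (powered ascent): v₀ = 0 m/s, a = 6 m/s².
v = v₀ + at = 0 + (6)(2.5) = 15.0 m/s
Δx = v₀t + ½at² = 0·2.5 + 0.5·6·2.5² = 18.8 m

Phase 2 (coasting upward): v₀ = 15.0 m/s, a = -9.8 m/s².
v = v₀ + at → t = (0 − 15.0) / -9.8 = 1.53 s
v² = v₀² + 2aΔx → Δx = (0² − 15.0²)/(2·-9.8) = 11.5 m

Phase 3 (free fall): v₀ = 0 m/s, a = -9.8 m/s².
Falls 30.2 m from rest: t = √(2·30.2/9.8) = 2.48 s; v = g·t = 24.3 m/s.
Total time = 2.50 + 1.53 + 2.48 = 6.51 s

6.51 s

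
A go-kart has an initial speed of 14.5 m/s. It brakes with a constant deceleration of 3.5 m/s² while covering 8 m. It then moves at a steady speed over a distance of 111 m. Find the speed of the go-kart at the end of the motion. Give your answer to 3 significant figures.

Phase 1 (decelerating): v₀ = 14.5 m/s, a = -3.5 m/s².
v² = v₀² + 2aΔx = 14.5² + 2·-3.5·8 = 154 → v = 12.4 m/s
t = (v − v₀)/a = (12.4 − 14.5)/-3.5 = 0.594 s

Phase 2 (constant speed): v₀ = 12.4 m/s, a = 0 m/s².
Constant speed: t = d/v = 111/12.4 = 8.94 s
Final speed = 12.4 m/s

12.4 m/s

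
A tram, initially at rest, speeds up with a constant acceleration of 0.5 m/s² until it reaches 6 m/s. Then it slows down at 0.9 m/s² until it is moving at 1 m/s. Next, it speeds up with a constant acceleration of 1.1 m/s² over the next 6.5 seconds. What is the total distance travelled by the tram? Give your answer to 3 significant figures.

85.2 m

Phase 1 (accelerating): v₀ = 0 m/s, a = 0.5 m/s².
v = v₀ + at → t = (6 − 0) / 0.5 = 12.0 s
v² = v₀² + 2aΔx → Δx = (6² − 0²)/(2·0.5) = 36.0 m

Phase 2 (decelerating): v₀ = 6.00 m/s, a = -0.9 m/s².
v = v₀ + at → t = (1 − 6.00) / -0.9 = 5.56 s
v² = v₀² + 2aΔx → Δx = (1² − 6.00²)/(2·-0.9) = 19.4 m

Phase 3 (accelerating): v₀ = 1.00 m/s, a = 1.1 m/s².
v = v₀ + at = 1.00 + (1.1)(6.5) = 8.15 m/s
Δx = v₀t + ½at² = 1.00·6.5 + 0.5·1.1·6.5² = 29.7 m
Total distance = 36.0 + 19.4 + 29.7 = 85.2 m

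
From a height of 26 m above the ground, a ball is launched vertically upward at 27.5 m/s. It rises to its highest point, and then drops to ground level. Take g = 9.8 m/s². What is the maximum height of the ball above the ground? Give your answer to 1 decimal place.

64.6 m

Phase 1 (rising): v₀ = 27.5 m/s, a = -9.8 m/s².
v = v₀ + at → t = (0 − 27.5) / -9.8 = 2.81 s
v² = v₀² + 2aΔx → Δx = (0² − 27.5²)/(2·-9.8) = 38.6 m
Maximum height = 26 + 38.6 = 64.6 m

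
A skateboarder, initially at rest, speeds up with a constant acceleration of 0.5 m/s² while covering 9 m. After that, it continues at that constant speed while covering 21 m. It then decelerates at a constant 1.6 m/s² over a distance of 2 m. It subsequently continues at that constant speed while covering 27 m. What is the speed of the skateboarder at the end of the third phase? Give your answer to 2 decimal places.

Phase 1 (accelerating): v₀ = 0 m/s, a = 0.5 m/s².
v² = v₀² + 2aΔx = 0² + 2·0.5·9 = 9.00 → v = 3.00 m/s
t = (v − v₀)/a = (3.00 − 0)/0.5 = 6.00 s

Phase 2 (constant speed): v₀ = 3.00 m/s, a = 0 m/s².
Constant speed: t = d/v = 21/3.00 = 7.00 s

Phase 3 (decelerating): v₀ = 3.00 m/s, a = -1.6 m/s².
v² = v₀² + 2aΔx = 3.00² + 2·-1.6·2 = 2.60 → v = 1.61 m/s
t = (v − v₀)/a = (1.61 − 3.00)/-1.6 = 0.867 s
Speed at end of phase 3 = 1.61 m/s

1.61 m/s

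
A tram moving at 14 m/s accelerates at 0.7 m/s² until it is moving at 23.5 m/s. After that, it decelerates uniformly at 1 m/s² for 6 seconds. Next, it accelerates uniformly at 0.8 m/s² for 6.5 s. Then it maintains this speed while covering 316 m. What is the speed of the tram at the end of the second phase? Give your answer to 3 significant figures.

17.5 m/s

Phase 1 (accelerating): v₀ = 14.0 m/s, a = 0.7 m/s².
v = v₀ + at → t = (23.5 − 14.0) / 0.7 = 13.6 s
v² = v₀² + 2aΔx → Δx = (23.5² − 14.0²)/(2·0.7) = 254 m

Phase 2 (decelerating): v₀ = 23.5 m/s, a = -1 m/s².
v = v₀ + at = 23.5 + (-1)(6) = 17.5 m/s
Δx = v₀t + ½at² = 23.5·6 + 0.5·-1·6² = 123 m
Speed at end of phase 2 = 17.5 m/s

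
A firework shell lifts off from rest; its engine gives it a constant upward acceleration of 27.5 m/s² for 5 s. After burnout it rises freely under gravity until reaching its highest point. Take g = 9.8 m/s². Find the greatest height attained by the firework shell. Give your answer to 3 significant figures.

Phase 1 (powered ascent): v₀ = 0 m/s, a = 27.5 m/s².
v = v₀ + at = 0 + (27.5)(5) = 138 m/s
Δx = v₀t + ½at² = 0·5 + 0.5·27.5·5² = 344 m

Phase 2 (coasting upward): v₀ = 138 m/s, a = -9.8 m/s².
v = v₀ + at → t = (0 − 138) / -9.8 = 14.0 s
v² = v₀² + 2aΔx → Δx = (0² − 138²)/(2·-9.8) = 965 m
Maximum height = 344 + 965 = 1310 m

1310 m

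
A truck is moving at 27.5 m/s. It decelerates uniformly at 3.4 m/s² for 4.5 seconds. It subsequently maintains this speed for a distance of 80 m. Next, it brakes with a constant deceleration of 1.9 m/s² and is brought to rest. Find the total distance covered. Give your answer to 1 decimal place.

208.5 m

Phase 1 (decelerating): v₀ = 27.5 m/s, a = -3.4 m/s².
v = v₀ + at = 27.5 + (-3.4)(4.5) = 12.2 m/s
Δx = v₀t + ½at² = 27.5·4.5 + 0.5·-3.4·4.5² = 89.3 m

Phase 2 (constant speed): v₀ = 12.2 m/s, a = 0 m/s².
Constant speed: t = d/v = 80/12.2 = 6.56 s

Phase 3 (decelerating): v₀ = 12.2 m/s, a = -1.9 m/s².
v = v₀ + at → t = (0 − 12.2) / -1.9 = 6.42 s
v² = v₀² + 2aΔx → Δx = (0² − 12.2²)/(2·-1.9) = 39.2 m
Total distance = 89.3 + 80.0 + 39.2 = 208 m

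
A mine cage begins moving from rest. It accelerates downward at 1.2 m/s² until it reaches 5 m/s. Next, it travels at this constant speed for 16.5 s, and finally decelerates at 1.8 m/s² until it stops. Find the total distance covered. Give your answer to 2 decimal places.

99.86 m

Phase 1 (accelerating): v₀ = 0 m/s, a = 1.2 m/s².
v = v₀ + at → t = (5 − 0) / 1.2 = 4.17 s
v² = v₀² + 2aΔx → Δx = (5² − 0²)/(2·1.2) = 10.4 m

Phase 2 (constant speed): v₀ = 5.00 m/s, a = 0 m/s².
v = v₀ + at = 5.00 + (0)(16.5) = 5.00 m/s
Δx = v₀t + ½at² = 5.00·16.5 + 0.5·0·16.5² = 82.5 m

Phase 3 (decelerating): v₀ = 5.00 m/s, a = -1.8 m/s².
v = v₀ + at → t = (0 − 5.00) / -1.8 = 2.78 s
v² = v₀² + 2aΔx → Δx = (0² − 5.00²)/(2·-1.8) = 6.94 m
Total distance = 10.4 + 82.5 + 6.94 = 99.9 m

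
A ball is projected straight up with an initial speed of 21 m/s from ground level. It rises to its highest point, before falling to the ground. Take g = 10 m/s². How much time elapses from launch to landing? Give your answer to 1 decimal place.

4.2 s

Phase 1 (rising): v₀ = 21.0 m/s, a = -10 m/s².
v = v₀ + at → t = (0 − 21.0) / -10 = 2.10 s
v² = v₀² + 2aΔx → Δx = (0² − 21.0²)/(2·-10) = 22.1 m

Phase 2 (falling): v₀ = 0 m/s, a = -10 m/s².
Falls 22.1 m from rest: t = √(2·22.1/10) = 2.10 s; v = g·t = 21.0 m/s.
Total time = 2.10 + 2.10 = 4.20 s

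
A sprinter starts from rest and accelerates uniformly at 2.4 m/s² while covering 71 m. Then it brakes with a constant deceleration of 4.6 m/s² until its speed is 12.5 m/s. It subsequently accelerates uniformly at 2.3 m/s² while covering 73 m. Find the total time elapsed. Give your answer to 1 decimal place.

13.2 s

Phase 1 (accelerating): v₀ = 0 m/s, a = 2.4 m/s².
v² = v₀² + 2aΔx = 0² + 2·2.4·71 = 341 → v = 18.5 m/s
t = (v − v₀)/a = (18.5 − 0)/2.4 = 7.69 s

Phase 2 (decelerating): v₀ = 18.5 m/s, a = -4.6 m/s².
v = v₀ + at → t = (12.5 − 18.5) / -4.6 = 1.30 s
v² = v₀² + 2aΔx → Δx = (12.5² − 18.5²)/(2·-4.6) = 20.1 m

Phase 3 (accelerating): v₀ = 12.5 m/s, a = 2.3 m/s².
v² = v₀² + 2aΔx = 12.5² + 2·2.3·73 = 492 → v = 22.2 m/s
t = (v − v₀)/a = (22.2 − 12.5)/2.3 = 4.21 s
Total time = 7.69 + 1.30 + 4.21 = 13.2 s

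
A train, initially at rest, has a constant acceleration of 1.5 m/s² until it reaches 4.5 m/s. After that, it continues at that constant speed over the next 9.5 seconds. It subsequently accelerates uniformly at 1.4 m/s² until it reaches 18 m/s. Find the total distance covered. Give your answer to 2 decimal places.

157.98 m

Phase 1 (accelerating): v₀ = 0 m/s, a = 1.5 m/s².
v = v₀ + at → t = (4.5 − 0) / 1.5 = 3.00 s
v² = v₀² + 2aΔx → Δx = (4.5² − 0²)/(2·1.5) = 6.75 m

Phase 2 (constant speed): v₀ = 4.50 m/s, a = 0 m/s².
v = v₀ + at = 4.50 + (0)(9.5) = 4.50 m/s
Δx = v₀t + ½at² = 4.50·9.5 + 0.5·0·9.5² = 42.8 m

Phase 3 (accelerating): v₀ = 4.50 m/s, a = 1.4 m/s².
v = v₀ + at → t = (18 − 4.50) / 1.4 = 9.64 s
v² = v₀² + 2aΔx → Δx = (18² − 4.50²)/(2·1.4) = 108 m
Total distance = 6.75 + 42.8 + 108 = 158 m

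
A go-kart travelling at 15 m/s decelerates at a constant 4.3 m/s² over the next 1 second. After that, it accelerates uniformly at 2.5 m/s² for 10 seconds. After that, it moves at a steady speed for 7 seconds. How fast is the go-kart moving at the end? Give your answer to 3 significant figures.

35.7 m/s

Phase 1 (decelerating): v₀ = 15.0 m/s, a = -4.3 m/s².
v = v₀ + at = 15.0 + (-4.3)(1) = 10.7 m/s
Δx = v₀t + ½at² = 15.0·1 + 0.5·-4.3·1² = 12.8 m

Phase 2 (accelerating): v₀ = 10.7 m/s, a = 2.5 m/s².
v = v₀ + at = 10.7 + (2.5)(10) = 35.7 m/s
Δx = v₀t + ½at² = 10.7·10 + 0.5·2.5·10² = 232 m

Phase 3 (constant speed): v₀ = 35.7 m/s, a = 0 m/s².
v = v₀ + at = 35.7 + (0)(7) = 35.7 m/s
Δx = v₀t + ½at² = 35.7·7 + 0.5·0·7² = 250 m
Final speed = 35.7 m/s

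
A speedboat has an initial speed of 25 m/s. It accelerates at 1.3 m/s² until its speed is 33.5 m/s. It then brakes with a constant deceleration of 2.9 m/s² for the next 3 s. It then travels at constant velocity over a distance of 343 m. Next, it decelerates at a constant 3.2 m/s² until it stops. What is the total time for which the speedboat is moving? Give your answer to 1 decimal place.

Phase 1 (accelerating): v₀ = 25.0 m/s, a = 1.3 m/s².
v = v₀ + at → t = (33.5 − 25.0) / 1.3 = 6.54 s
v² = v₀² + 2aΔx → Δx = (33.5² − 25.0²)/(2·1.3) = 191 m

Phase 2 (decelerating): v₀ = 33.5 m/s, a = -2.9 m/s².
v = v₀ + at = 33.5 + (-2.9)(3) = 24.8 m/s
Δx = v₀t + ½at² = 33.5·3 + 0.5·-2.9·3² = 87.5 m

Phase 3 (constant speed): v₀ = 24.8 m/s, a = 0 m/s².
Constant speed: t = d/v = 343/24.8 = 13.8 s

Phase 4 (decelerating): v₀ = 24.8 m/s, a = -3.2 m/s².
v = v₀ + at → t = (0 − 24.8) / -3.2 = 7.75 s
v² = v₀² + 2aΔx → Δx = (0² − 24.8²)/(2·-3.2) = 96.1 m
Total time = 6.54 + 3.00 + 13.8 + 7.75 = 31.1 s

31.1 s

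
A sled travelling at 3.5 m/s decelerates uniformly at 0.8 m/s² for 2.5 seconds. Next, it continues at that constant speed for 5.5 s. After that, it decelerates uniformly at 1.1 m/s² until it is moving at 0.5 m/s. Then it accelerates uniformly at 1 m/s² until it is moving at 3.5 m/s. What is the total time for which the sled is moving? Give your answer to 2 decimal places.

11.91 s

Phase 1 (decelerating): v₀ = 3.50 m/s, a = -0.8 m/s².
v = v₀ + at = 3.50 + (-0.8)(2.5) = 1.50 m/s
Δx = v₀t + ½at² = 3.50·2.5 + 0.5·-0.8·2.5² = 6.25 m

Phase 2 (constant speed): v₀ = 1.50 m/s, a = 0 m/s².
v = v₀ + at = 1.50 + (0)(5.5) = 1.50 m/s
Δx = v₀t + ½at² = 1.50·5.5 + 0.5·0·5.5² = 8.25 m

Phase 3 (decelerating): v₀ = 1.50 m/s, a = -1.1 m/s².
v = v₀ + at → t = (0.5 − 1.50) / -1.1 = 0.909 s
v² = v₀² + 2aΔx → Δx = (0.5² − 1.50²)/(2·-1.1) = 0.909 m

Phase 4 (accelerating): v₀ = 0.500 m/s, a = 1 m/s².
v = v₀ + at → t = (3.5 − 0.500) / 1 = 3.00 s
v² = v₀² + 2aΔx → Δx = (3.5² − 0.500²)/(2·1) = 6.00 m
Total time = 2.50 + 5.50 + 0.909 + 3.00 = 11.9 s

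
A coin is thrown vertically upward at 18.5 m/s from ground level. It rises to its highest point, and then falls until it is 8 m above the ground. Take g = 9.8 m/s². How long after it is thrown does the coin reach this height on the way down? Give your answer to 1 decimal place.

3.3 s

Phase 1 (rising): v₀ = 18.5 m/s, a = -9.8 m/s².
v = v₀ + at → t = (0 − 18.5) / -9.8 = 1.89 s
v² = v₀² + 2aΔx → Δx = (0² − 18.5²)/(2·-9.8) = 17.5 m

Phase 2 (falling): v₀ = 0 m/s, a = -9.8 m/s².
Falls 9.46 m from rest: t = √(2·9.46/9.8) = 1.39 s; v = g·t = 13.6 m/s.
Total time = 1.89 + 1.39 = 3.28 s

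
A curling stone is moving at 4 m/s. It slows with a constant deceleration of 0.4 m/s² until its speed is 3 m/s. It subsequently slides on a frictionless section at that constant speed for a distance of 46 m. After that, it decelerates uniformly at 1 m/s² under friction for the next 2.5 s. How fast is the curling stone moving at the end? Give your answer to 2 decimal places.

Phase 1 (decelerating): v₀ = 4.00 m/s, a = -0.4 m/s².
v = v₀ + at → t = (3 − 4.00) / -0.4 = 2.50 s
v² = v₀² + 2aΔx → Δx = (3² − 4.00²)/(2·-0.4) = 8.75 m

Phase 2 (constant speed): v₀ = 3.00 m/s, a = 0 m/s².
Constant speed: t = d/v = 46/3.00 = 15.3 s

Phase 3 (decelerating): v₀ = 3.00 m/s, a = -1 m/s².
v = v₀ + at = 3.00 + (-1)(2.5) = 0.500 m/s
Δx = v₀t + ½at² = 3.00·2.5 + 0.5·-1·2.5² = 4.38 m
Final speed = 0.500 m/s

0.50 m/s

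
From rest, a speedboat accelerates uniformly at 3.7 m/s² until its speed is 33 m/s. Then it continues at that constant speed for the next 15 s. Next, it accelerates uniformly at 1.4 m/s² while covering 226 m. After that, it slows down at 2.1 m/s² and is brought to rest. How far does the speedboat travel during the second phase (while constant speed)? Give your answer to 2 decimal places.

Phase 1 (accelerating): v₀ = 0 m/s, a = 3.7 m/s².
v = v₀ + at → t = (33 − 0) / 3.7 = 8.92 s
v² = v₀² + 2aΔx → Δx = (33² − 0²)/(2·3.7) = 147 m

Phase 2 (constant speed): v₀ = 33.0 m/s, a = 0 m/s².
v = v₀ + at = 33.0 + (0)(15) = 33.0 m/s
Δx = v₀t + ½at² = 33.0·15 + 0.5·0·15² = 495 m
Distance in phase 2 = 495 m

495.00 m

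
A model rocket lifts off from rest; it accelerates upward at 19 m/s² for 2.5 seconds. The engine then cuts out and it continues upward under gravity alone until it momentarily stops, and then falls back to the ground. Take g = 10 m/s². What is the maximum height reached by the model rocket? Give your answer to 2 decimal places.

172.19 m

Phase 1 (powered ascent): v₀ = 0 m/s, a = 19 m/s².
v = v₀ + at = 0 + (19)(2.5) = 47.5 m/s
Δx = v₀t + ½at² = 0·2.5 + 0.5·19·2.5² = 59.4 m

Phase 2 (coasting upward): v₀ = 47.5 m/s, a = -10 m/s².
v = v₀ + at → t = (0 − 47.5) / -10 = 4.75 s
v² = v₀² + 2aΔx → Δx = (0² − 47.5²)/(2·-10) = 113 m
Maximum height = 59.4 + 113 = 172 m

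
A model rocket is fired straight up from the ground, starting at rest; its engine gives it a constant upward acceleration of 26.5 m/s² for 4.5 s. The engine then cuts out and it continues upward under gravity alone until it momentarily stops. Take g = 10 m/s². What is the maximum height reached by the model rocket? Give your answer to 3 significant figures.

979 m

Phase 1 (powered ascent): v₀ = 0 m/s, a = 26.5 m/s².
v = v₀ + at = 0 + (26.5)(4.5) = 119 m/s
Δx = v₀t + ½at² = 0·4.5 + 0.5·26.5·4.5² = 268 m

Phase 2 (coasting upward): v₀ = 119 m/s, a = -10 m/s².
v = v₀ + at → t = (0 − 119) / -10 = 11.9 s
v² = v₀² + 2aΔx → Δx = (0² − 119²)/(2·-10) = 711 m
Maximum height = 268 + 711 = 979 m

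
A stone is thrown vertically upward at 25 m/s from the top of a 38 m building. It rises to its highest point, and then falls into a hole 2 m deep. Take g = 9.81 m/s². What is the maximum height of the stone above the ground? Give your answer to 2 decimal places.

69.86 m

Phase 1 (rising): v₀ = 25.0 m/s, a = -9.81 m/s².
v = v₀ + at → t = (0 − 25.0) / -9.81 = 2.55 s
v² = v₀² + 2aΔx → Δx = (0² − 25.0²)/(2·-9.81) = 31.9 m
Maximum height = 38 + 31.9 = 69.9 m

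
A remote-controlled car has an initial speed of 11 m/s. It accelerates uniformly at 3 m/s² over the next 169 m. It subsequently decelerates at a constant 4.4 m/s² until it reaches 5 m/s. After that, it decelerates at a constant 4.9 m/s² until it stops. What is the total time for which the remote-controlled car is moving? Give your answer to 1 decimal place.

Phase 1 (accelerating): v₀ = 11.0 m/s, a = 3 m/s².
v² = v₀² + 2aΔx = 11.0² + 2·3·169 = 1140 → v = 33.7 m/s
t = (v − v₀)/a = (33.7 − 11.0)/3 = 7.56 s

Phase 2 (decelerating): v₀ = 33.7 m/s, a = -4.4 m/s².
v = v₀ + at → t = (5 − 33.7) / -4.4 = 6.52 s
v² = v₀² + 2aΔx → Δx = (5² − 33.7²)/(2·-4.4) = 126 m

Phase 3 (decelerating): v₀ = 5.00 m/s, a = -4.9 m/s².
v = v₀ + at → t = (0 − 5.00) / -4.9 = 1.02 s
v² = v₀² + 2aΔx → Δx = (0² − 5.00²)/(2·-4.9) = 2.55 m
Total time = 7.56 + 6.52 + 1.02 = 15.1 s

15.1 s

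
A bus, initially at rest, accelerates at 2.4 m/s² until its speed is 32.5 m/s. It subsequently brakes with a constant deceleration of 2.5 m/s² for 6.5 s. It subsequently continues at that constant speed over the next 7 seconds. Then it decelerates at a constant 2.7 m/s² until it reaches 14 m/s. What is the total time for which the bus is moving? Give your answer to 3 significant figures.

27.9 s

Phase 1 (accelerating): v₀ = 0 m/s, a = 2.4 m/s².
v = v₀ + at → t = (32.5 − 0) / 2.4 = 13.5 s
v² = v₀² + 2aΔx → Δx = (32.5² − 0²)/(2·2.4) = 220 m

Phase 2 (decelerating): v₀ = 32.5 m/s, a = -2.5 m/s².
v = v₀ + at = 32.5 + (-2.5)(6.5) = 16.2 m/s
Δx = v₀t + ½at² = 32.5·6.5 + 0.5·-2.5·6.5² = 158 m

Phase 3 (constant speed): v₀ = 16.2 m/s, a = 0 m/s².
v = v₀ + at = 16.2 + (0)(7) = 16.2 m/s
Δx = v₀t + ½at² = 16.2·7 + 0.5·0·7² = 114 m

Phase 4 (decelerating): v₀ = 16.2 m/s, a = -2.7 m/s².
v = v₀ + at → t = (14 − 16.2) / -2.7 = 0.833 s
v² = v₀² + 2aΔx → Δx = (14² − 16.2²)/(2·-2.7) = 12.6 m
Total time = 13.5 + 6.50 + 7.00 + 0.833 = 27.9 s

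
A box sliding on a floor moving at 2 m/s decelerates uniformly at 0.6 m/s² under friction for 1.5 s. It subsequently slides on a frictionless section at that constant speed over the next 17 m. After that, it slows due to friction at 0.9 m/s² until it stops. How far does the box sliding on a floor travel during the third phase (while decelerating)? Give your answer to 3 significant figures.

Phase 1 (decelerating): v₀ = 2.00 m/s, a = -0.6 m/s².
v = v₀ + at = 2.00 + (-0.6)(1.5) = 1.10 m/s
Δx = v₀t + ½at² = 2.00·1.5 + 0.5·-0.6·1.5² = 2.33 m

Phase 2 (constant speed): v₀ = 1.10 m/s, a = 0 m/s².
Constant speed: t = d/v = 17/1.10 = 15.5 s

Phase 3 (decelerating): v₀ = 1.10 m/s, a = -0.9 m/s².
v = v₀ + at → t = (0 − 1.10) / -0.9 = 1.22 s
v² = v₀² + 2aΔx → Δx = (0² − 1.10²)/(2·-0.9) = 0.672 m
Distance in phase 3 = 0.672 m

0.672 m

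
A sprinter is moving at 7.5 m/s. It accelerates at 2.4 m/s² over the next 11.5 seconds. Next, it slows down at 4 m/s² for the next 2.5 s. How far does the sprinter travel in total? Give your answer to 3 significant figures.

Phase 1 (accelerating): v₀ = 7.50 m/s, a = 2.4 m/s².
v = v₀ + at = 7.50 + (2.4)(11.5) = 35.1 m/s
Δx = v₀t + ½at² = 7.50·11.5 + 0.5·2.4·11.5² = 245 m

Phase 2 (decelerating): v₀ = 35.1 m/s, a = -4 m/s².
v = v₀ + at = 35.1 + (-4)(2.5) = 25.1 m/s
Δx = v₀t + ½at² = 35.1·2.5 + 0.5·-4·2.5² = 75.2 m
Total distance = 245 + 75.2 = 320 m

320 m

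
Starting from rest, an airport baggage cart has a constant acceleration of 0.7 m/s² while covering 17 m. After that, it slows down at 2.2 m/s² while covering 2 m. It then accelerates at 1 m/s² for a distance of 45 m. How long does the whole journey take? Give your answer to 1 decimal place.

Phase 1 (accelerating): v₀ = 0 m/s, a = 0.7 m/s².
v² = v₀² + 2aΔx = 0² + 2·0.7·17 = 23.8 → v = 4.88 m/s
t = (v − v₀)/a = (4.88 − 0)/0.7 = 6.97 s

Phase 2 (decelerating): v₀ = 4.88 m/s, a = -2.2 m/s².
v² = v₀² + 2aΔx = 4.88² + 2·-2.2·2 = 15.0 → v = 3.87 m/s
t = (v − v₀)/a = (3.87 − 4.88)/-2.2 = 0.457 s

Phase 3 (accelerating): v₀ = 3.87 m/s, a = 1 m/s².
v² = v₀² + 2aΔx = 3.87² + 2·1·45 = 105 → v = 10.2 m/s
t = (v − v₀)/a = (10.2 − 3.87)/1 = 6.37 s
Total time = 6.97 + 0.457 + 6.37 = 13.8 s

13.8 s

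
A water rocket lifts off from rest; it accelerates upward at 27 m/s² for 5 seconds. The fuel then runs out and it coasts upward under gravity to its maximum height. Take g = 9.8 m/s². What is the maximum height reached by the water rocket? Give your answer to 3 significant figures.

Phase 1 (powered ascent): v₀ = 0 m/s, a = 27 m/s².
v = v₀ + at = 0 + (27)(5) = 135 m/s
Δx = v₀t + ½at² = 0·5 + 0.5·27·5² = 338 m

Phase 2 (coasting upward): v₀ = 135 m/s, a = -9.8 m/s².
v = v₀ + at → t = (0 − 135) / -9.8 = 13.8 s
v² = v₀² + 2aΔx → Δx = (0² − 135²)/(2·-9.8) = 930 m
Maximum height = 338 + 930 = 1270 m

1270 m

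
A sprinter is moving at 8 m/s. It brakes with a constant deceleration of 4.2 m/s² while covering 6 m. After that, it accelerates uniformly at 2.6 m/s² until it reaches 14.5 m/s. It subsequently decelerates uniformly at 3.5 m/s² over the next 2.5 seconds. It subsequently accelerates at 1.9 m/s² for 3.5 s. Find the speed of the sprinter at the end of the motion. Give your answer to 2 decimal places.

Phase 1 (decelerating): v₀ = 8.00 m/s, a = -4.2 m/s².
v² = v₀² + 2aΔx = 8.00² + 2·-4.2·6 = 13.6 → v = 3.69 m/s
t = (v − v₀)/a = (3.69 − 8.00)/-4.2 = 1.03 s

Phase 2 (accelerating): v₀ = 3.69 m/s, a = 2.6 m/s².
v = v₀ + at → t = (14.5 − 3.69) / 2.6 = 4.16 s
v² = v₀² + 2aΔx → Δx = (14.5² − 3.69²)/(2·2.6) = 37.8 m

Phase 3 (decelerating): v₀ = 14.5 m/s, a = -3.5 m/s².
v = v₀ + at = 14.5 + (-3.5)(2.5) = 5.75 m/s
Δx = v₀t + ½at² = 14.5·2.5 + 0.5·-3.5·2.5² = 25.3 m

Phase 4 (accelerating): v₀ = 5.75 m/s, a = 1.9 m/s².
v = v₀ + at = 5.75 + (1.9)(3.5) = 12.4 m/s
Δx = v₀t + ½at² = 5.75·3.5 + 0.5·1.9·3.5² = 31.8 m
Final speed = 12.4 m/s

12.40 m/s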